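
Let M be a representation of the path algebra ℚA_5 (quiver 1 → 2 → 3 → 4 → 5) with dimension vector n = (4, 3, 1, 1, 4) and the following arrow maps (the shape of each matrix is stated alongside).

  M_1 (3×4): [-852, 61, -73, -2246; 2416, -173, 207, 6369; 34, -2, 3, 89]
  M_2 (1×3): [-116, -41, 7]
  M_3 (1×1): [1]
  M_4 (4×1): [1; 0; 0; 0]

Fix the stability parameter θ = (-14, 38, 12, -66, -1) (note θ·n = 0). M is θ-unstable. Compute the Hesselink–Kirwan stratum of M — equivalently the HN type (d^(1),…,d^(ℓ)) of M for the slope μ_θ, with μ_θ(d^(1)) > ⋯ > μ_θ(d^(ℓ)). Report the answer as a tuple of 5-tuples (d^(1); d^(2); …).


Via rank(M_{q-1}∘⋯∘M_p): M ≅ I[1,1], I[1,2]^2, I[1,5], I[5,5]^3.
μ_θ-semistable layers: μ^(1)=38; μ^(2)=-1; μ^(3)=-16/3; μ^(4)=-14

((0, 2, 0, 0, 0); (0, 0, 0, 0, 4); (0, 1, 1, 1, 0); (4, 0, 0, 0, 0))


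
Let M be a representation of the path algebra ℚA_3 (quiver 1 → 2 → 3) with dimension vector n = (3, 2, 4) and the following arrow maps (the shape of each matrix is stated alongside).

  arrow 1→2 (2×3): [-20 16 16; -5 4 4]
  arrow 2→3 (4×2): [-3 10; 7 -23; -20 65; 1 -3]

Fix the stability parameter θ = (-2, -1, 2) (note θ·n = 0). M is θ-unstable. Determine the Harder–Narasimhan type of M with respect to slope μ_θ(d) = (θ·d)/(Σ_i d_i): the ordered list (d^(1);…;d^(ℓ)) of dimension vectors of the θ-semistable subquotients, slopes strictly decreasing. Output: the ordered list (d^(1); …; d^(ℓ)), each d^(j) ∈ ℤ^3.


Barcode: M ≅ I[1,1]^2, I[1,3], I[2,3], I[3,3]^2. HN layers by μ_θ (3 steps, strictly decreasing):
  μ^(1)=2; μ^(2)=-1; μ^(3)=-2

((0, 0, 4); (0, 2, 0); (3, 0, 0))


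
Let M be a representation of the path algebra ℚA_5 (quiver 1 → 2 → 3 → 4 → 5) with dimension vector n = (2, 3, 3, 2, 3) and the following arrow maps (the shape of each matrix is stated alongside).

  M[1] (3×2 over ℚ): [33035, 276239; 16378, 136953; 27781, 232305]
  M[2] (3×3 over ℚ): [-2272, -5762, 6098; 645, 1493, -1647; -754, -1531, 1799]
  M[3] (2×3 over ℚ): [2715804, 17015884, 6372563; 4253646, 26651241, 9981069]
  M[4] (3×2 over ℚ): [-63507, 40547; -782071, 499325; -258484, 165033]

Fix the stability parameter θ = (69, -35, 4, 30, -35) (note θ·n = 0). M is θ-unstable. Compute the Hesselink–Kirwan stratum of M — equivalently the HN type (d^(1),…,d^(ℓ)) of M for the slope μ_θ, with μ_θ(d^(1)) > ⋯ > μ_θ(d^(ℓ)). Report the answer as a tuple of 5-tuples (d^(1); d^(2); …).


Interval decomposition of M: I[1,5]^2, I[2,2], I[3,3], I[5,5].
HN type (ℓ=3): μ^(1)=33/5; μ^(2)=4; μ^(3)=-35

((2, 2, 2, 2, 2); (0, 0, 1, 0, 0); (0, 1, 0, 0, 1))


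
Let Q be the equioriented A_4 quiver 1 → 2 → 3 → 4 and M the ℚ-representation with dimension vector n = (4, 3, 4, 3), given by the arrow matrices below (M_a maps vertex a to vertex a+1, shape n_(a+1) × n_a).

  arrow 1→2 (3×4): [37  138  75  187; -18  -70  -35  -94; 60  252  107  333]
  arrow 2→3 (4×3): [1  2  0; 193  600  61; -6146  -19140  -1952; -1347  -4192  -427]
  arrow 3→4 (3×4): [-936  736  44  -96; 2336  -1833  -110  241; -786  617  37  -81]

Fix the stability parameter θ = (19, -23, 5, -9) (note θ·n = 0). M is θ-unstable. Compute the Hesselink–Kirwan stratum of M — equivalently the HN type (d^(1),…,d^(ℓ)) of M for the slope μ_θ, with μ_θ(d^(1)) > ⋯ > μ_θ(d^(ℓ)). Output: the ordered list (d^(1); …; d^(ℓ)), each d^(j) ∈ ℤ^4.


Barcode: M ≅ I[1,1], I[1,2], I[1,3]^2, I[3,4]^2, I[4,4]. HN layers by μ_θ (4 steps, strictly decreasing):
  μ^(1)=19; μ^(2)=5; μ^(3)=-2; μ^(4)=-9

((1, 0, 0, 0); (0, 0, 2, 0); (3, 3, 2, 2); (0, 0, 0, 1))


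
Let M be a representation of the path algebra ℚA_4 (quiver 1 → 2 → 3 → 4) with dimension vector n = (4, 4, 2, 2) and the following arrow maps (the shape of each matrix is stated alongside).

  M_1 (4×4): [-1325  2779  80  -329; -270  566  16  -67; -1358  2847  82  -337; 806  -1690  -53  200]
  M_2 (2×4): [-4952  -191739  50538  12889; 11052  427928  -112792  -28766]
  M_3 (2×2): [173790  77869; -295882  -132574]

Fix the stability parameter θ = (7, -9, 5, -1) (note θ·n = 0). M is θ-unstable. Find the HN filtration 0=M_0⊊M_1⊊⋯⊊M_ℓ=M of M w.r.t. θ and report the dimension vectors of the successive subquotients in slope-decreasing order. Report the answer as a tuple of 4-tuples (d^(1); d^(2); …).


Interval decomposition of M: I[1,2]^2, I[1,4]^2.
HN type (ℓ=2): μ^(1)=2; μ^(2)=-1

((0, 0, 2, 2); (4, 4, 0, 0))


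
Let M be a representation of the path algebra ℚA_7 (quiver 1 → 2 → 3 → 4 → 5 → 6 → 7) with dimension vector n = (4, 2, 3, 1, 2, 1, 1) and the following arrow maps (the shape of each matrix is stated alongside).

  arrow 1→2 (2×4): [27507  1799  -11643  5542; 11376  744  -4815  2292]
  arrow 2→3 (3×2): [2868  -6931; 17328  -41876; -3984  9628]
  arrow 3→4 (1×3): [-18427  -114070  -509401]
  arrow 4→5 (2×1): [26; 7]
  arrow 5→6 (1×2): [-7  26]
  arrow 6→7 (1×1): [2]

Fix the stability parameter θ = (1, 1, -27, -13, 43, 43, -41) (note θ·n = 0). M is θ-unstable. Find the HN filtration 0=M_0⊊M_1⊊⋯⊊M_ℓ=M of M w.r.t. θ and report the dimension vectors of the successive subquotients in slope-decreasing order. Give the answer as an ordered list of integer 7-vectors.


Barcode: M ≅ I[1,1]^2, I[1,2], I[1,5], I[3,3]^2, I[5,7]. HN layers by μ_θ (5 steps, strictly decreasing):
  μ^(1)=43; μ^(2)=15; μ^(3)=1; μ^(4)=-19/2; μ^(5)=-27

((0, 0, 0, 0, 1, 0, 0); (0, 0, 0, 0, 1, 1, 1); (3, 1, 0, 0, 0, 0, 0); (1, 1, 1, 1, 0, 0, 0); (0, 0, 2, 0, 0, 0, 0))


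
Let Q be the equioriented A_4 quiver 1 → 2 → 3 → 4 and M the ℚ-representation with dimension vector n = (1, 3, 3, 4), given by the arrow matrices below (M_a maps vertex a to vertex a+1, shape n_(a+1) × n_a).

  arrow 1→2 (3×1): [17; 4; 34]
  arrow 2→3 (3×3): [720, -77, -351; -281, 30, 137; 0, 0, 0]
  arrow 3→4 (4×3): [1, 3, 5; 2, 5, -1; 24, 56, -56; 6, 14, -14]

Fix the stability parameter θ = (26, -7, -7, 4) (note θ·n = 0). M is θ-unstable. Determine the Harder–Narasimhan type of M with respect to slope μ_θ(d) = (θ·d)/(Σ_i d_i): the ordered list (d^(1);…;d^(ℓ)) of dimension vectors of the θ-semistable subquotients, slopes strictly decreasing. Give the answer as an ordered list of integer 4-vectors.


Interval decomposition of M: I[1,4], I[2,2], I[2,4], I[3,3], I[4,4]^2.
HN type (ℓ=2): μ^(1)=4; μ^(2)=-7

((1, 1, 1, 4); (0, 2, 2, 0))


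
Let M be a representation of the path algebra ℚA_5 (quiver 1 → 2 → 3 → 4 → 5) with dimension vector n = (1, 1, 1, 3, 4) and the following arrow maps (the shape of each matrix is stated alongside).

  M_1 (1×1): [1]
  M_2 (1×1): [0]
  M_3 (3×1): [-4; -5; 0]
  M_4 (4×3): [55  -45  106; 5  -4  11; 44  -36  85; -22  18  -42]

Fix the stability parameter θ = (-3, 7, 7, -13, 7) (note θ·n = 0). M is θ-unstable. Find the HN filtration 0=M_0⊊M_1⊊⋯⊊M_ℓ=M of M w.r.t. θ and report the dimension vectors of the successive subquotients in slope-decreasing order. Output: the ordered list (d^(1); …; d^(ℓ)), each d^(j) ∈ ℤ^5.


Interval decomposition of M: I[1,2], I[3,5], I[4,5]^2, I[5,5].
HN type (ℓ=3): μ^(1)=7; μ^(2)=-3; μ^(3)=-13

((0, 1, 0, 0, 4); (1, 0, 1, 1, 0); (0, 0, 0, 2, 0))


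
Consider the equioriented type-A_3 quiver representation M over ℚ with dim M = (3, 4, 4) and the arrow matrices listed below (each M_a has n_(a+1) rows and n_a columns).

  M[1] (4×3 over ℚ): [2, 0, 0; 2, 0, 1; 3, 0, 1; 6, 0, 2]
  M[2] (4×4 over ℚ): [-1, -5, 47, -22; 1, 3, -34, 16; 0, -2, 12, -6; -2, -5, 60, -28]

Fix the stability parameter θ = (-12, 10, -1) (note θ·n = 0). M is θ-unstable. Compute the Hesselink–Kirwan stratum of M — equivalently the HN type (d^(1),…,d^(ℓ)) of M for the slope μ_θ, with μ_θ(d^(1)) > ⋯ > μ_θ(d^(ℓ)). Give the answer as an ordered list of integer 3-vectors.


Via rank(M_{q-1}∘⋯∘M_p): M ≅ I[1,1], I[1,3]^2, I[2,3]^2.
μ_θ-semistable layers: μ^(1)=9/2; μ^(2)=-12

((0, 4, 4); (3, 0, 0))


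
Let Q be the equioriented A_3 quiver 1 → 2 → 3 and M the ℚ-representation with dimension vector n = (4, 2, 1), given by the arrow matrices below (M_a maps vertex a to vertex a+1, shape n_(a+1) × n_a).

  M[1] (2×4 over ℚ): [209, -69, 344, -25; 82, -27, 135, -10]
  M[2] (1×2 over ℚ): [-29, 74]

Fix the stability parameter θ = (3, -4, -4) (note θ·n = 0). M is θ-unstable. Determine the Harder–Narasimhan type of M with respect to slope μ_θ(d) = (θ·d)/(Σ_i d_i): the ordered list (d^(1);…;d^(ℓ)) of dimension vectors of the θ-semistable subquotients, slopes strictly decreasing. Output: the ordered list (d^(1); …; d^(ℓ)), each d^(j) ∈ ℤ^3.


Barcode: M ≅ I[1,1]^2, I[1,2], I[1,3]. HN layers by μ_θ (3 steps, strictly decreasing):
  μ^(1)=3; μ^(2)=-1/2; μ^(3)=-5/3

((2, 0, 0); (1, 1, 0); (1, 1, 1))


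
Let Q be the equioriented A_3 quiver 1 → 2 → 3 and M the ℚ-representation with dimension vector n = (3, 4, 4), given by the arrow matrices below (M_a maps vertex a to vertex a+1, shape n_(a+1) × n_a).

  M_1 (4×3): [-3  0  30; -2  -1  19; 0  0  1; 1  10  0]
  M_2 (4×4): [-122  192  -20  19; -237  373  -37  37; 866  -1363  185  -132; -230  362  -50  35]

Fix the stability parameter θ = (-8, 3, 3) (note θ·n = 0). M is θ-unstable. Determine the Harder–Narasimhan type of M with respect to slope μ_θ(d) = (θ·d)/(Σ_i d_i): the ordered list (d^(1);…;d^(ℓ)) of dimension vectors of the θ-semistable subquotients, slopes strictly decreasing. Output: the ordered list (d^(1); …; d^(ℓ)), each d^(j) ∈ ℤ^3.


Barcode: M ≅ I[1,2], I[1,3]^2, I[2,3], I[3,3]. HN layers by μ_θ (2 steps, strictly decreasing):
  μ^(1)=3; μ^(2)=-8

((0, 4, 4); (3, 0, 0))


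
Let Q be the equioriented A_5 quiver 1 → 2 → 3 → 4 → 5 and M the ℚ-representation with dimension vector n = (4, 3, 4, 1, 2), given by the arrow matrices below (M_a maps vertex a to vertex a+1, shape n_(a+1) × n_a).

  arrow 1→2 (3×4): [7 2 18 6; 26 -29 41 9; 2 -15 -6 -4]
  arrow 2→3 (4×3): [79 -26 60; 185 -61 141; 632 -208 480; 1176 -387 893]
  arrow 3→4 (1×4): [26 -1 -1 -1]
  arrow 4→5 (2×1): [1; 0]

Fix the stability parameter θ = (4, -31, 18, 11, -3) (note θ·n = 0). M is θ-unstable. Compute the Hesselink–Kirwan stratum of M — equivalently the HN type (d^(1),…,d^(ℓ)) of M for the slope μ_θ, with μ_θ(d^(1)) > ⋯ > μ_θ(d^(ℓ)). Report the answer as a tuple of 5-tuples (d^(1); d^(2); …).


Interval decomposition of M: I[1,1], I[1,2], I[1,3], I[1,5], I[3,3]^2, I[5,5].
HN type (ℓ=5): μ^(1)=18; μ^(2)=26/3; μ^(3)=4; μ^(4)=-3; μ^(5)=-27/2

((0, 0, 3, 0, 0); (0, 0, 1, 1, 1); (1, 0, 0, 0, 0); (0, 0, 0, 0, 1); (3, 3, 0, 0, 0))


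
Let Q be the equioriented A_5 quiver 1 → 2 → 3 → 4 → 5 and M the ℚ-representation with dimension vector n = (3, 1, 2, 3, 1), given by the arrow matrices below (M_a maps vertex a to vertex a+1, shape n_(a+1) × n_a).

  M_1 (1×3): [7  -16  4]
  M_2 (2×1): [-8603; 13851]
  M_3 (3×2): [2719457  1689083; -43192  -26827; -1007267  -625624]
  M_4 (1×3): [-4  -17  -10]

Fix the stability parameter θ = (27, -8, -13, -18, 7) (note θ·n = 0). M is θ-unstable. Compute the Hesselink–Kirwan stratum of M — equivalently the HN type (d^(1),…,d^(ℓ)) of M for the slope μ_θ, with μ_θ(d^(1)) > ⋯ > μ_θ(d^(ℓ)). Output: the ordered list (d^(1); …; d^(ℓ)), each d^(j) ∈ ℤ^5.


Interval decomposition of M: I[1,1]^2, I[1,5], I[3,4], I[4,4].
HN type (ℓ=5): μ^(1)=27; μ^(2)=7; μ^(3)=-3; μ^(4)=-31/2; μ^(5)=-18

((2, 0, 0, 0, 0); (0, 0, 0, 0, 1); (1, 1, 1, 1, 0); (0, 0, 1, 1, 0); (0, 0, 0, 1, 0))


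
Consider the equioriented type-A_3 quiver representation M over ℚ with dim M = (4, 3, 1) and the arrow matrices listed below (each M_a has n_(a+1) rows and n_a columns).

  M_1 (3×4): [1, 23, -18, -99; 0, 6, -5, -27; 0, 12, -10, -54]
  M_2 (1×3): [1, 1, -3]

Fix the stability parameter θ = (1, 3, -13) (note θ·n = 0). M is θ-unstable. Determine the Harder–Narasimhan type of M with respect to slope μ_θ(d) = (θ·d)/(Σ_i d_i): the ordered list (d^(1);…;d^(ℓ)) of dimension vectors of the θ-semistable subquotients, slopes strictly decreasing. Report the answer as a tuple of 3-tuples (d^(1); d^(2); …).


Interval decomposition of M: I[1,1]^2, I[1,2], I[1,3], I[2,2].
HN type (ℓ=3): μ^(1)=3; μ^(2)=1; μ^(3)=-3

((0, 2, 0); (3, 0, 0); (1, 1, 1))


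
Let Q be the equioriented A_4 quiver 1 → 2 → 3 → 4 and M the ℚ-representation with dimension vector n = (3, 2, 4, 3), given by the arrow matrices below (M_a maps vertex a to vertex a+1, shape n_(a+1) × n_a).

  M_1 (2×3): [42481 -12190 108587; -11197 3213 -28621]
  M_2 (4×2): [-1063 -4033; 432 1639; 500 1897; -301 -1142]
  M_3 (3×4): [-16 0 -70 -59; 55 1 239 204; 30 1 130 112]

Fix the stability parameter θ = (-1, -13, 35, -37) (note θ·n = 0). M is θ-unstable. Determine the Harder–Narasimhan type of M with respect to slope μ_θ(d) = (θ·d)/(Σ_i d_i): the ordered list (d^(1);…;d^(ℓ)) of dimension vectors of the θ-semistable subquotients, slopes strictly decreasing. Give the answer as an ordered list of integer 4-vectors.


Via rank(M_{q-1}∘⋯∘M_p): M ≅ I[1,1], I[1,4]^2, I[3,3], I[3,4].
μ_θ-semistable layers: μ^(1)=35; μ^(2)=-1; μ^(3)=-7

((0, 0, 1, 0); (1, 0, 3, 3); (2, 2, 0, 0))


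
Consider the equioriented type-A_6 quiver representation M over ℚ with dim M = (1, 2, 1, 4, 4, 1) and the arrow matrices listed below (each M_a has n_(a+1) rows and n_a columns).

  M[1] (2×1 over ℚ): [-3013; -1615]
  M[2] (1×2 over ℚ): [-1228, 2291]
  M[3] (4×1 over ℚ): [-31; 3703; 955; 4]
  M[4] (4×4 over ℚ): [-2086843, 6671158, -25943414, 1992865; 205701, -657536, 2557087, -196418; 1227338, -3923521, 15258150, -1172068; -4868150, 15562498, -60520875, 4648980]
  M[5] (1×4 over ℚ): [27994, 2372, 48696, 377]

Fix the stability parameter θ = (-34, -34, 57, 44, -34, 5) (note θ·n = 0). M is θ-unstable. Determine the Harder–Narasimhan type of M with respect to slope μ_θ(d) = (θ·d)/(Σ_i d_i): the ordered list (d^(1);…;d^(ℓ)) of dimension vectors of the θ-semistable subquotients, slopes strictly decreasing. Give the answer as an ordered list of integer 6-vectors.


Interval decomposition of M: I[1,6], I[2,2], I[4,5]^3.
HN type (ℓ=3): μ^(1)=18; μ^(2)=5; μ^(3)=-34

((0, 0, 1, 1, 1, 1); (0, 0, 0, 3, 3, 0); (1, 2, 0, 0, 0, 0))


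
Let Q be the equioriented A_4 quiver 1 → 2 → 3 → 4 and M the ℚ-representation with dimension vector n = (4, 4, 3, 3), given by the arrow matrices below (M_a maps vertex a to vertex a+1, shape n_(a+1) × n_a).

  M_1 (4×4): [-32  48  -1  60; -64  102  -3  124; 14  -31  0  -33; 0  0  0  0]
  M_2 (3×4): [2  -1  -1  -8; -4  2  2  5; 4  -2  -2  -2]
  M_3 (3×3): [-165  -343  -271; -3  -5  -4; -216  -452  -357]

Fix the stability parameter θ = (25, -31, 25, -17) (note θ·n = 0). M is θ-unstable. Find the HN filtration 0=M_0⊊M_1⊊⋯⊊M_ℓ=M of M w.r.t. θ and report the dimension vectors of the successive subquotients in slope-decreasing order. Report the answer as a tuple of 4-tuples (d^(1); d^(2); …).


Interval decomposition of M: I[1,1], I[1,2]^2, I[1,4], I[2,3], I[3,4], I[4,4].
HN type (ℓ=5): μ^(1)=25; μ^(2)=4; μ^(3)=-3; μ^(4)=-17; μ^(5)=-31

((1, 0, 1, 0); (0, 0, 2, 2); (3, 3, 0, 0); (0, 0, 0, 1); (0, 1, 0, 0))


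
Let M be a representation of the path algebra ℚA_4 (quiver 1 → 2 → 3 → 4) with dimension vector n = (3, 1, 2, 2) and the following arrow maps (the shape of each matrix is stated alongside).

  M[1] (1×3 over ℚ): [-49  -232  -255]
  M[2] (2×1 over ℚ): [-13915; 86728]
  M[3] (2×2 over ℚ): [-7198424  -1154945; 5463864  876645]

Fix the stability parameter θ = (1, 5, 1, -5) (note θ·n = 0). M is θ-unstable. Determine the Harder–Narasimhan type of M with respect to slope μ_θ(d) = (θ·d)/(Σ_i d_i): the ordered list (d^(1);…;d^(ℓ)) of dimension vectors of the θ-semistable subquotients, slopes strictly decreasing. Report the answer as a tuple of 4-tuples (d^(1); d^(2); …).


Interval decomposition of M: I[1,1]^2, I[1,3], I[3,4], I[4,4].
HN type (ℓ=4): μ^(1)=3; μ^(2)=1; μ^(3)=-2; μ^(4)=-5

((0, 1, 1, 0); (3, 0, 0, 0); (0, 0, 1, 1); (0, 0, 0, 1))


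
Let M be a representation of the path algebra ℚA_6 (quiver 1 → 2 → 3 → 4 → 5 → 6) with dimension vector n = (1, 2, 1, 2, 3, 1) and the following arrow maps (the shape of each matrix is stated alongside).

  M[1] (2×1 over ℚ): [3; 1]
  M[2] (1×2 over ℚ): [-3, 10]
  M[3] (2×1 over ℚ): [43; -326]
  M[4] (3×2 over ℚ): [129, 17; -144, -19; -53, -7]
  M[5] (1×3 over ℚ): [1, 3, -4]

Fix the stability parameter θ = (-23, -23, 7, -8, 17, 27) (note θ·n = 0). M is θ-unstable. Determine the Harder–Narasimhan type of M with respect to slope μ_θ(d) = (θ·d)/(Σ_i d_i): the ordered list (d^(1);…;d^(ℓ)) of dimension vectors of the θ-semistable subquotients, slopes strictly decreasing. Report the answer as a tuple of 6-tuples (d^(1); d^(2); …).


Via rank(M_{q-1}∘⋯∘M_p): M ≅ I[1,6], I[2,2], I[4,5], I[5,5].
μ_θ-semistable layers: μ^(1)=27; μ^(2)=17; μ^(3)=-1/2; μ^(4)=-8; μ^(5)=-23

((0, 0, 0, 0, 0, 1); (0, 0, 0, 0, 3, 0); (0, 0, 1, 1, 0, 0); (0, 0, 0, 1, 0, 0); (1, 2, 0, 0, 0, 0))


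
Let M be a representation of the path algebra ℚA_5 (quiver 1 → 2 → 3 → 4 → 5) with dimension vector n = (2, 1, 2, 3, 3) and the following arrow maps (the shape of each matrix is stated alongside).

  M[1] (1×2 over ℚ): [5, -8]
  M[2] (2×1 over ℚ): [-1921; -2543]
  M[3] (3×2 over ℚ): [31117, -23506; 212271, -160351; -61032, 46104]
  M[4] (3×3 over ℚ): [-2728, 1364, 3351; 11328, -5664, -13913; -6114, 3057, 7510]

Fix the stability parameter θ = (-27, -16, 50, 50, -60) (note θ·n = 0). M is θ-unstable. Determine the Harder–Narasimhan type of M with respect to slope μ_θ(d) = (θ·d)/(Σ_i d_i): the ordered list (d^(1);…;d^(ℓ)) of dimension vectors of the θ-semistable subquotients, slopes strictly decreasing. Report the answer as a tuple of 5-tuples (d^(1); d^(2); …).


Interval decomposition of M: I[1,1], I[1,4], I[3,5], I[4,5], I[5,5].
HN type (ℓ=6): μ^(1)=50; μ^(2)=40/3; μ^(3)=-5; μ^(4)=-16; μ^(5)=-27; μ^(6)=-60

((0, 0, 1, 1, 0); (0, 0, 1, 1, 1); (0, 0, 0, 1, 1); (0, 1, 0, 0, 0); (2, 0, 0, 0, 0); (0, 0, 0, 0, 1))


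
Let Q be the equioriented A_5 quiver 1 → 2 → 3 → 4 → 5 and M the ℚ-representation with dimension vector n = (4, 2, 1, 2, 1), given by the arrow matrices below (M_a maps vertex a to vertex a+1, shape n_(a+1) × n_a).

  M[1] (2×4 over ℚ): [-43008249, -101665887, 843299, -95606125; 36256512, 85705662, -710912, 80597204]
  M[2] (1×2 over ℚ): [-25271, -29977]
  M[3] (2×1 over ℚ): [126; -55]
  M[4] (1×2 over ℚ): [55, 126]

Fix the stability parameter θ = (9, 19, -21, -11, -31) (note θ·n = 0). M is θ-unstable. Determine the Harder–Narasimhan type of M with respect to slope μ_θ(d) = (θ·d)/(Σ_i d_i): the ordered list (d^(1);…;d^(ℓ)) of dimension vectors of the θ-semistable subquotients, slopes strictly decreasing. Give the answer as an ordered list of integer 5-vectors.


Barcode: M ≅ I[1,1]^2, I[1,2], I[1,4], I[4,5]. HN layers by μ_θ (4 steps, strictly decreasing):
  μ^(1)=19; μ^(2)=9; μ^(3)=-1; μ^(4)=-21

((0, 1, 0, 0, 0); (3, 0, 0, 0, 0); (1, 1, 1, 1, 0); (0, 0, 0, 1, 1))


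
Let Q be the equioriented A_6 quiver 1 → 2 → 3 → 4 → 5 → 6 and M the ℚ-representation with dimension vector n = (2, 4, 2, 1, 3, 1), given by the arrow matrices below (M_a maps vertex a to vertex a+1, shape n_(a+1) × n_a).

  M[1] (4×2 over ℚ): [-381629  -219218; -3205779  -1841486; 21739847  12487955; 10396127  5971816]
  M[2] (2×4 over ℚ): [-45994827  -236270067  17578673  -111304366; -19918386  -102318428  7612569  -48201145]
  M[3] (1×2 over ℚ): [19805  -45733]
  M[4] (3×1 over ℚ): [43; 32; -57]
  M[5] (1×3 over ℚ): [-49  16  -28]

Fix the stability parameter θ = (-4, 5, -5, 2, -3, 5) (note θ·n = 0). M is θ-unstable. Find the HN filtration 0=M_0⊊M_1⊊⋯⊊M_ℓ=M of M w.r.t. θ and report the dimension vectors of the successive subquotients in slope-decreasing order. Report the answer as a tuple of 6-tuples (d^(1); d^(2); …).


Via rank(M_{q-1}∘⋯∘M_p): M ≅ I[1,3], I[1,6], I[2,2]^2, I[5,5]^2.
μ_θ-semistable layers: μ^(1)=5; μ^(2)=0; μ^(3)=-1/4; μ^(4)=-3; μ^(5)=-4

((0, 2, 0, 0, 0, 1); (0, 1, 1, 0, 0, 0); (0, 1, 1, 1, 1, 0); (0, 0, 0, 0, 2, 0); (2, 0, 0, 0, 0, 0))


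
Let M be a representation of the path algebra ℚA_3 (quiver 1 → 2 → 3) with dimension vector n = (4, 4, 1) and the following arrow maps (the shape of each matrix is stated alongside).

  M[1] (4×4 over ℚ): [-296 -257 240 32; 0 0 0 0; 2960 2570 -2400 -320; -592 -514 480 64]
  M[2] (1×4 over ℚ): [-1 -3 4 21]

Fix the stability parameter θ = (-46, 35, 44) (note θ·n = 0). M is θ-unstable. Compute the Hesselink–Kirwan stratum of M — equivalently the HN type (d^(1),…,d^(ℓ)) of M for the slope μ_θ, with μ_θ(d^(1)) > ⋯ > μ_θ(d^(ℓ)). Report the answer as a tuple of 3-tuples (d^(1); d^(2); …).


Via rank(M_{q-1}∘⋯∘M_p): M ≅ I[1,1]^3, I[1,3], I[2,2]^3.
μ_θ-semistable layers: μ^(1)=44; μ^(2)=35; μ^(3)=-46

((0, 0, 1); (0, 4, 0); (4, 0, 0))


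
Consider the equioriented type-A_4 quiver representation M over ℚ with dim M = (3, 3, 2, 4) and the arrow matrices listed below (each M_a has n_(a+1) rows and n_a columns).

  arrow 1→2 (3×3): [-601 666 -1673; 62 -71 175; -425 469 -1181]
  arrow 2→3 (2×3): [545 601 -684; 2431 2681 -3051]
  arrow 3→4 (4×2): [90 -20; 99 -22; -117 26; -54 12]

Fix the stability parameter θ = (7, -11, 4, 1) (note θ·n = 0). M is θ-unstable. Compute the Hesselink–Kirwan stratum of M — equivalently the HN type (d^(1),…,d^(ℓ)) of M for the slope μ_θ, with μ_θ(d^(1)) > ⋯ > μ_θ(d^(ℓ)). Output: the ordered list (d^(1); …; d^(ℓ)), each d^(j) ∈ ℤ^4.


Barcode: M ≅ I[1,2], I[1,3], I[1,4], I[4,4]^3. HN layers by μ_θ (4 steps, strictly decreasing):
  μ^(1)=4; μ^(2)=5/2; μ^(3)=1; μ^(4)=-2

((0, 0, 1, 0); (0, 0, 1, 1); (0, 0, 0, 3); (3, 3, 0, 0))


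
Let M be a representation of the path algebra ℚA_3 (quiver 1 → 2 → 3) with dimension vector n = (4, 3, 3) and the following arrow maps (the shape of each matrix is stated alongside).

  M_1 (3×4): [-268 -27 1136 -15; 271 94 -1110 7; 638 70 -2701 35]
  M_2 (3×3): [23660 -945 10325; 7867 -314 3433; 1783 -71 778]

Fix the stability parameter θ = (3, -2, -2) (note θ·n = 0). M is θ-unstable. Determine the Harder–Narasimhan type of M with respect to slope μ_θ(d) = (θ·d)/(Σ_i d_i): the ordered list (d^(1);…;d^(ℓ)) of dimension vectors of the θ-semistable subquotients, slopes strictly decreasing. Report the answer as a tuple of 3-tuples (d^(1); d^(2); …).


Interval decomposition of M: I[1,1], I[1,2], I[1,3]^2, I[3,3].
HN type (ℓ=4): μ^(1)=3; μ^(2)=1/2; μ^(3)=-1/3; μ^(4)=-2

((1, 0, 0); (1, 1, 0); (2, 2, 2); (0, 0, 1))


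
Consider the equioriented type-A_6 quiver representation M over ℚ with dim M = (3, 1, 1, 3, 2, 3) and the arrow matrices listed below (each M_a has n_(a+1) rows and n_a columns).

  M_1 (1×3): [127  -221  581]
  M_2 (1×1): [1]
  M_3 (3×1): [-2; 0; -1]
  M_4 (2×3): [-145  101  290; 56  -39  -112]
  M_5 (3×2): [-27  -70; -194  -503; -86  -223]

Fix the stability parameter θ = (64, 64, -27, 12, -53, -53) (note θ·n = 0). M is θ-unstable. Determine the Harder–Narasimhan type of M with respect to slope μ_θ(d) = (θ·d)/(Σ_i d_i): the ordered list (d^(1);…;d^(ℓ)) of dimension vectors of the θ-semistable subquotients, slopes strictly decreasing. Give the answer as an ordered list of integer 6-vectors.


Interval decomposition of M: I[1,1]^2, I[1,4], I[4,6]^2, I[6,6].
HN type (ℓ=4): μ^(1)=64; μ^(2)=113/4; μ^(3)=-94/3; μ^(4)=-53

((2, 0, 0, 0, 0, 0); (1, 1, 1, 1, 0, 0); (0, 0, 0, 2, 2, 2); (0, 0, 0, 0, 0, 1))


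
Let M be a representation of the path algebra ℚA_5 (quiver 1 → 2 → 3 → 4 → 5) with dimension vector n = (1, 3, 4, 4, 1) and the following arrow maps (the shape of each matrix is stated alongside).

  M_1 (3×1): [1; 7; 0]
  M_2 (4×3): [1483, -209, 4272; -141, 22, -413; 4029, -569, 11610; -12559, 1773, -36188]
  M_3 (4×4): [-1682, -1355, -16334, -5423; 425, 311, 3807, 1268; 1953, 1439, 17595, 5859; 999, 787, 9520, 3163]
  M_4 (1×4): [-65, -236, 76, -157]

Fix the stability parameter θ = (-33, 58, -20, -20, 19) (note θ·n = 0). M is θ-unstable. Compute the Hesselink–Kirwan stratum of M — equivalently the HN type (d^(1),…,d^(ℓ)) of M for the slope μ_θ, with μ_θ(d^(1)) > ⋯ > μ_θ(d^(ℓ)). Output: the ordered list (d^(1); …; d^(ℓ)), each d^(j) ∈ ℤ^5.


Barcode: M ≅ I[1,5], I[2,4]^2, I[3,4]. HN layers by μ_θ (4 steps, strictly decreasing):
  μ^(1)=19; μ^(2)=6; μ^(3)=-20; μ^(4)=-33

((0, 0, 0, 0, 1); (0, 3, 3, 3, 0); (0, 0, 1, 1, 0); (1, 0, 0, 0, 0))


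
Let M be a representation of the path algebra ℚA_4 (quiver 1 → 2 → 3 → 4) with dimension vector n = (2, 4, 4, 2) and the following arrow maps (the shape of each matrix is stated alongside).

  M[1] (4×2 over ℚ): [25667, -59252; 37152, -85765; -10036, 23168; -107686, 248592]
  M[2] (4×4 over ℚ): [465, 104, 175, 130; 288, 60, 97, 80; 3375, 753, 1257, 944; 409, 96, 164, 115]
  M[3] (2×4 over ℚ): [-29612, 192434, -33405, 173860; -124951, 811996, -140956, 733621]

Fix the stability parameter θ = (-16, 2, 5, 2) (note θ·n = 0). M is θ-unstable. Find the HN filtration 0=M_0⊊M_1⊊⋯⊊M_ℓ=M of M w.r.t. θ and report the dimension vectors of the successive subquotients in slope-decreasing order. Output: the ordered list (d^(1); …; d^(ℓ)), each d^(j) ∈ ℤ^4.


Via rank(M_{q-1}∘⋯∘M_p): M ≅ I[1,3], I[1,4], I[2,3], I[2,4].
μ_θ-semistable layers: μ^(1)=5; μ^(2)=7/2; μ^(3)=2; μ^(4)=-16

((0, 0, 2, 0); (0, 0, 2, 2); (0, 4, 0, 0); (2, 0, 0, 0))


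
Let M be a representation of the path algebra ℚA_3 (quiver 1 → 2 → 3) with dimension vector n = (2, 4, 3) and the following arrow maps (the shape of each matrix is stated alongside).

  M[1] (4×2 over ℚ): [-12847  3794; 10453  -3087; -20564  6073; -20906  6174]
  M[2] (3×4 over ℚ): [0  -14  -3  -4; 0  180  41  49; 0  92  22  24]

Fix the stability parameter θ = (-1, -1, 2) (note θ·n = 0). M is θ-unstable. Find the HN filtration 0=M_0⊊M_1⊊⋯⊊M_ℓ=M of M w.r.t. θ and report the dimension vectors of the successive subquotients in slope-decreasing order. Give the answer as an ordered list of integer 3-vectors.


Interval decomposition of M: I[1,2], I[1,3], I[2,2], I[2,3], I[3,3].
HN type (ℓ=2): μ^(1)=2; μ^(2)=-1

((0, 0, 3); (2, 4, 0))


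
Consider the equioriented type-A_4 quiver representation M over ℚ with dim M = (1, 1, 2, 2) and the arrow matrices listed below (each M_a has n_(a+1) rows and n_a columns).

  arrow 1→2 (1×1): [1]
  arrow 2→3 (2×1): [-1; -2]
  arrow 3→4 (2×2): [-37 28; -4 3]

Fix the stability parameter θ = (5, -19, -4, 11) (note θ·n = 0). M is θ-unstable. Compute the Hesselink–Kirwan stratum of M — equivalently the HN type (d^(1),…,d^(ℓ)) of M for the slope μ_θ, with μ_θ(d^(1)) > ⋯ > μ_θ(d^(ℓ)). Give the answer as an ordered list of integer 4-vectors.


Interval decomposition of M: I[1,4], I[3,4].
HN type (ℓ=3): μ^(1)=11; μ^(2)=-4; μ^(3)=-7

((0, 0, 0, 2); (0, 0, 2, 0); (1, 1, 0, 0))


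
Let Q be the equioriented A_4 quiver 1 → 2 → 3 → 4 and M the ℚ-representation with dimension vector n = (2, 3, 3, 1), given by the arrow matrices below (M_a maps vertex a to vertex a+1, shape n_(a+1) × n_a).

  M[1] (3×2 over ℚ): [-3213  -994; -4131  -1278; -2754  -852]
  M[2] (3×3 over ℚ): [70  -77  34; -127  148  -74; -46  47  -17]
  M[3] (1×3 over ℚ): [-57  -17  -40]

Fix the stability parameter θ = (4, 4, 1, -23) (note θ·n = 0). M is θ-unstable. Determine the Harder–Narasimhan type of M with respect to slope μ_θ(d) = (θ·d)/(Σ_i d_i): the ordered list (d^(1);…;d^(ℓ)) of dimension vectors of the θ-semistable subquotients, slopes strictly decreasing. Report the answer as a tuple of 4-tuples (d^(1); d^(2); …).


Barcode: M ≅ I[1,1], I[1,3], I[2,3], I[2,4]. HN layers by μ_θ (4 steps, strictly decreasing):
  μ^(1)=4; μ^(2)=3; μ^(3)=5/2; μ^(4)=-6

((1, 0, 0, 0); (1, 1, 1, 0); (0, 1, 1, 0); (0, 1, 1, 1))


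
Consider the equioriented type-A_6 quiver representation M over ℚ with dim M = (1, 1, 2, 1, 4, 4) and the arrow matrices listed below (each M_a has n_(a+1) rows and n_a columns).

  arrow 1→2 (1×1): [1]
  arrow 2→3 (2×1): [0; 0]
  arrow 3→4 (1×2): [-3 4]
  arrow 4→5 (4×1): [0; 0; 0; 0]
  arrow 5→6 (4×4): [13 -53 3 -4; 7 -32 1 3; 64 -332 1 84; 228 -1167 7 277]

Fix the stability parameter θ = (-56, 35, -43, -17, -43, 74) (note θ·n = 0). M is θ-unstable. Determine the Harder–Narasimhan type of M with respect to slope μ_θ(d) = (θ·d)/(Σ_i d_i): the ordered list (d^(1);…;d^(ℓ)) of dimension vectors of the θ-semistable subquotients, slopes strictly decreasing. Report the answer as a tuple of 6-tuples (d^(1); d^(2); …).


Via rank(M_{q-1}∘⋯∘M_p): M ≅ I[1,2], I[3,3], I[3,4], I[5,5], I[5,6]^3, I[6,6].
μ_θ-semistable layers: μ^(1)=74; μ^(2)=35; μ^(3)=-17; μ^(4)=-43; μ^(5)=-56

((0, 0, 0, 0, 0, 4); (0, 1, 0, 0, 0, 0); (0, 0, 0, 1, 0, 0); (0, 0, 2, 0, 4, 0); (1, 0, 0, 0, 0, 0))


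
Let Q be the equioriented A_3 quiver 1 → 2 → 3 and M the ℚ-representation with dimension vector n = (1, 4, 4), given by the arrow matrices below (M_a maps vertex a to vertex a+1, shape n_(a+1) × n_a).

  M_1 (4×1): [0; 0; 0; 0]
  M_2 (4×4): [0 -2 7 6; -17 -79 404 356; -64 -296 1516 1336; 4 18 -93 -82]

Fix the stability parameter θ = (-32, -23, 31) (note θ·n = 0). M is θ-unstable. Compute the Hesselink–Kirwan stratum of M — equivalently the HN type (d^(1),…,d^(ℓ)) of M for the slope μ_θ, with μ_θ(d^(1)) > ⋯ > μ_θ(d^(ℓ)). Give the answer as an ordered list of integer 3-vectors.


Interval decomposition of M: I[1,1], I[2,2]^2, I[2,3]^2, I[3,3]^2.
HN type (ℓ=3): μ^(1)=31; μ^(2)=-23; μ^(3)=-32

((0, 0, 4); (0, 4, 0); (1, 0, 0))


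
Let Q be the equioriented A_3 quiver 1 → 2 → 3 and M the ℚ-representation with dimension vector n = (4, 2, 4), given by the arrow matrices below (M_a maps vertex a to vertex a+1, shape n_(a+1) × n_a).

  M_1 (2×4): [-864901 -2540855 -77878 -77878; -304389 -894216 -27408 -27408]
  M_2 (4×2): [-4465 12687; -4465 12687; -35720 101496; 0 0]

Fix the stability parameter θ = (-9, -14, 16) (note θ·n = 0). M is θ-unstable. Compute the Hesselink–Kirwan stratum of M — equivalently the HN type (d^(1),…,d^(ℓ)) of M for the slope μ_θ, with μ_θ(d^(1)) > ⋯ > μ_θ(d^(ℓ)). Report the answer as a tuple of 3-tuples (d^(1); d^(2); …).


Interval decomposition of M: I[1,1]^2, I[1,2], I[1,3], I[3,3]^3.
HN type (ℓ=3): μ^(1)=16; μ^(2)=-9; μ^(3)=-23/2

((0, 0, 4); (2, 0, 0); (2, 2, 0))


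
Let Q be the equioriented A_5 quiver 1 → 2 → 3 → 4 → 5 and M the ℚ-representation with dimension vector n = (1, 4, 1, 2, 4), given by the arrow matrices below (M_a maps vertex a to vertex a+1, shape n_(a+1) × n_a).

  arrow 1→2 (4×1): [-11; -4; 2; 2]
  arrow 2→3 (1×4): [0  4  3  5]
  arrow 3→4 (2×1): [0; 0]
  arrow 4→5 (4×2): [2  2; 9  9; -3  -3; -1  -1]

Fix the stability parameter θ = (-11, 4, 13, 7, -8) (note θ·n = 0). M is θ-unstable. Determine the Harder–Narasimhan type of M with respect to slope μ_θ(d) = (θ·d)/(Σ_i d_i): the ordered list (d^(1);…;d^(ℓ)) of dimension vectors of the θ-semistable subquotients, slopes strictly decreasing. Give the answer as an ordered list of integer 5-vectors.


Via rank(M_{q-1}∘⋯∘M_p): M ≅ I[1,2], I[2,2]^2, I[2,3], I[4,4], I[4,5], I[5,5]^3.
μ_θ-semistable layers: μ^(1)=13; μ^(2)=7; μ^(3)=4; μ^(4)=-1/2; μ^(5)=-8; μ^(6)=-11

((0, 0, 1, 0, 0); (0, 0, 0, 1, 0); (0, 4, 0, 0, 0); (0, 0, 0, 1, 1); (0, 0, 0, 0, 3); (1, 0, 0, 0, 0))


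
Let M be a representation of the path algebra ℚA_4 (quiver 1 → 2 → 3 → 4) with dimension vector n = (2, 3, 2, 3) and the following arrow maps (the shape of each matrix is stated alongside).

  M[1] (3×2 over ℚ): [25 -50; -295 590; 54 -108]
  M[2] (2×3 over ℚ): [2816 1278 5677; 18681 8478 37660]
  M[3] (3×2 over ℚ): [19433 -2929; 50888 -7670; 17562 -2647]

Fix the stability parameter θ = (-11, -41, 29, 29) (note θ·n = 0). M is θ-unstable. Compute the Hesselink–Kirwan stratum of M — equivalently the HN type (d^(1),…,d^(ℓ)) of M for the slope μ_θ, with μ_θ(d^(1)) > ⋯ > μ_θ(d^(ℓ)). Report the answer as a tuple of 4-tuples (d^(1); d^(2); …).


Interval decomposition of M: I[1,1], I[1,4], I[2,2], I[2,4], I[4,4].
HN type (ℓ=4): μ^(1)=29; μ^(2)=-11; μ^(3)=-26; μ^(4)=-41

((0, 0, 2, 3); (1, 0, 0, 0); (1, 1, 0, 0); (0, 2, 0, 0))


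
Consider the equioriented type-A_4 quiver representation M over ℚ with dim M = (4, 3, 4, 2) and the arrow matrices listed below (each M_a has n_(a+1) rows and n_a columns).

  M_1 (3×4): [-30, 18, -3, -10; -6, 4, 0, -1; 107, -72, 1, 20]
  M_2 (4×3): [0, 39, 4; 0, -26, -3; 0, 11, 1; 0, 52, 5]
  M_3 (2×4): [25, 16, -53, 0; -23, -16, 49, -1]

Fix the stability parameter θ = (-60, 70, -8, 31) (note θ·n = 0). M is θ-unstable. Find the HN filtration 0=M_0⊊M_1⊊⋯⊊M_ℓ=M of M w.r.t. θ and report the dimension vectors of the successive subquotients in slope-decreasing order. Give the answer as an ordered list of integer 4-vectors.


Interval decomposition of M: I[1,1], I[1,2], I[1,4]^2, I[3,3]^2.
HN type (ℓ=4): μ^(1)=70; μ^(2)=31; μ^(3)=-8; μ^(4)=-60

((0, 1, 0, 0); (0, 2, 2, 2); (0, 0, 2, 0); (4, 0, 0, 0))


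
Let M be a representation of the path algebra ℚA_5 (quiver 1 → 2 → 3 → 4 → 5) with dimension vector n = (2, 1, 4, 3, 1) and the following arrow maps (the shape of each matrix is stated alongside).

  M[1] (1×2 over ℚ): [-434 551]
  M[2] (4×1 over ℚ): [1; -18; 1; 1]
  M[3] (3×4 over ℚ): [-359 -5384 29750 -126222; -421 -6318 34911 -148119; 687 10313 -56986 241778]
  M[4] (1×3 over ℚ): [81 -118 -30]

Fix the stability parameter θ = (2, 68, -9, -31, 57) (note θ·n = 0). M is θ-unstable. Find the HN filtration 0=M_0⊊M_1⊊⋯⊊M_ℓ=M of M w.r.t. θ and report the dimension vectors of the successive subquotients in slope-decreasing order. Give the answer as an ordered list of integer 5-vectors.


Interval decomposition of M: I[1,1], I[1,5], I[3,3], I[3,4]^2.
HN type (ℓ=5): μ^(1)=57; μ^(2)=28/3; μ^(3)=2; μ^(4)=-9; μ^(5)=-20

((0, 0, 0, 0, 1); (0, 1, 1, 1, 0); (2, 0, 0, 0, 0); (0, 0, 1, 0, 0); (0, 0, 2, 2, 0))


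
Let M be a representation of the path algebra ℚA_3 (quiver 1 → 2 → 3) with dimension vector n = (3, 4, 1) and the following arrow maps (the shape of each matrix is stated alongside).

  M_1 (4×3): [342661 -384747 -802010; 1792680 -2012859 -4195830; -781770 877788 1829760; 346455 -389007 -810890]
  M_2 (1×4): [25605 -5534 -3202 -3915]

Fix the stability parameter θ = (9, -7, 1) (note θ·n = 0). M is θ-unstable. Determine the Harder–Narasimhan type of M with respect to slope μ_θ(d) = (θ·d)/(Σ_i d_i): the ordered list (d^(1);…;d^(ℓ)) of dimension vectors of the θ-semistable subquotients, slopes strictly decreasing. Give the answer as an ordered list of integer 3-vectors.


Interval decomposition of M: I[1,1], I[1,2]^2, I[2,2], I[2,3].
HN type (ℓ=3): μ^(1)=9; μ^(2)=1; μ^(3)=-7

((1, 0, 0); (2, 2, 1); (0, 2, 0))


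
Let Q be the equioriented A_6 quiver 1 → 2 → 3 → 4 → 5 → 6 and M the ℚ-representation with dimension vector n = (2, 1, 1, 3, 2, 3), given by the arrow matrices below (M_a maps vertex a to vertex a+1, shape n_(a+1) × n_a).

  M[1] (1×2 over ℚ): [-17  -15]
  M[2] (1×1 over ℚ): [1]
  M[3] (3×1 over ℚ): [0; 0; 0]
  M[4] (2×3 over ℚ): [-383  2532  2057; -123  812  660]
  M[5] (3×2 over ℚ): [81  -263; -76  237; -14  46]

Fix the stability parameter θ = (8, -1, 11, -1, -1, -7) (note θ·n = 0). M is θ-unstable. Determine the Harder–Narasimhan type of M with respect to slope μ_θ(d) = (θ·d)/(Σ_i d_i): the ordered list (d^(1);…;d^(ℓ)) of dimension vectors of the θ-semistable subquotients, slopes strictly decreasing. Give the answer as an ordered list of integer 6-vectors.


Via rank(M_{q-1}∘⋯∘M_p): M ≅ I[1,1], I[1,3], I[4,4], I[4,6]^2, I[6,6].
μ_θ-semistable layers: μ^(1)=11; μ^(2)=8; μ^(3)=7/2; μ^(4)=-1; μ^(5)=-3; μ^(6)=-7

((0, 0, 1, 0, 0, 0); (1, 0, 0, 0, 0, 0); (1, 1, 0, 0, 0, 0); (0, 0, 0, 1, 0, 0); (0, 0, 0, 2, 2, 2); (0, 0, 0, 0, 0, 1))


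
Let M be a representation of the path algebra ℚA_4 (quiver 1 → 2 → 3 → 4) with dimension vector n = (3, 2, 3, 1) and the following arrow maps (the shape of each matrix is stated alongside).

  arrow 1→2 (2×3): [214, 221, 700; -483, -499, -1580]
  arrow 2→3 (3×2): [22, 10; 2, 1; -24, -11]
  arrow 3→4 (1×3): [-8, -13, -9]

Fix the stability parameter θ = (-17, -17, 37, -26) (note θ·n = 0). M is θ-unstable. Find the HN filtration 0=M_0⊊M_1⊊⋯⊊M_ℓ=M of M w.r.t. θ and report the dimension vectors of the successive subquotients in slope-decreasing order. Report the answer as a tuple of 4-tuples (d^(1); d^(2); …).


Barcode: M ≅ I[1,1], I[1,3], I[1,4], I[3,3]. HN layers by μ_θ (3 steps, strictly decreasing):
  μ^(1)=37; μ^(2)=11/2; μ^(3)=-17

((0, 0, 2, 0); (0, 0, 1, 1); (3, 2, 0, 0))


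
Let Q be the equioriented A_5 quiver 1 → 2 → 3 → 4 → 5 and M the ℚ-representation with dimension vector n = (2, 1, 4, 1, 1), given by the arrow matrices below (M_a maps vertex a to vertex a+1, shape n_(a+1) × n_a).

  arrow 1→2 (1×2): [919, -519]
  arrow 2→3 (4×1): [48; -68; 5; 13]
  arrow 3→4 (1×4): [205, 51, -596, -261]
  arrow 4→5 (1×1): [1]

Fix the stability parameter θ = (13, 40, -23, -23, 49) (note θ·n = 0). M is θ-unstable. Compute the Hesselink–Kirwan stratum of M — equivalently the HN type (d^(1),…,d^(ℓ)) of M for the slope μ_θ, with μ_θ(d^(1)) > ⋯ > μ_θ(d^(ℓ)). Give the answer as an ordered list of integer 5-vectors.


Interval decomposition of M: I[1,1], I[1,5], I[3,3]^3.
HN type (ℓ=4): μ^(1)=49; μ^(2)=13; μ^(3)=7/4; μ^(4)=-23

((0, 0, 0, 0, 1); (1, 0, 0, 0, 0); (1, 1, 1, 1, 0); (0, 0, 3, 0, 0))


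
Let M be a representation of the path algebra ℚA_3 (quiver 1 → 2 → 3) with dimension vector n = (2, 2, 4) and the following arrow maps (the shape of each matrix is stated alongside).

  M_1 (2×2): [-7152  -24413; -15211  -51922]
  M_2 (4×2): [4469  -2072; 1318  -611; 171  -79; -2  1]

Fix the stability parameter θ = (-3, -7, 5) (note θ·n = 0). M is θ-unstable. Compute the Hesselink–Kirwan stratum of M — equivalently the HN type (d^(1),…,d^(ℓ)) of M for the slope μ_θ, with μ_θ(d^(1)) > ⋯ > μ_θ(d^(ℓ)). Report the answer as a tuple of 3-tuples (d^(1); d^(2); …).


Interval decomposition of M: I[1,3]^2, I[3,3]^2.
HN type (ℓ=2): μ^(1)=5; μ^(2)=-5

((0, 0, 4); (2, 2, 0))


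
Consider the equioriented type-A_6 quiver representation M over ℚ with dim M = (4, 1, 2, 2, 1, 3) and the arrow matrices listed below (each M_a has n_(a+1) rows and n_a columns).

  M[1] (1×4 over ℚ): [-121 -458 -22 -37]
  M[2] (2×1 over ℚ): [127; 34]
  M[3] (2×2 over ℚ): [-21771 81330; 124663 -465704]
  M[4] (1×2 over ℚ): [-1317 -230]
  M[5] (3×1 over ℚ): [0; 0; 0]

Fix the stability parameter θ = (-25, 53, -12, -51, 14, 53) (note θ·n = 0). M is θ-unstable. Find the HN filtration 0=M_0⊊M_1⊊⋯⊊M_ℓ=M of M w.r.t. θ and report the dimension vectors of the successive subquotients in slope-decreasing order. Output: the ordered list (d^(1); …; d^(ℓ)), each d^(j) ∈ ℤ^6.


Via rank(M_{q-1}∘⋯∘M_p): M ≅ I[1,1]^3, I[1,5], I[3,4], I[6,6]^3.
μ_θ-semistable layers: μ^(1)=53; μ^(2)=14; μ^(3)=-10/3; μ^(4)=-25; μ^(5)=-63/2

((0, 0, 0, 0, 0, 3); (0, 0, 0, 0, 1, 0); (0, 1, 1, 1, 0, 0); (4, 0, 0, 0, 0, 0); (0, 0, 1, 1, 0, 0))
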